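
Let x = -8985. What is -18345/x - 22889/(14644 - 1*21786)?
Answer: 22445177/4278058 ≈ 5.2466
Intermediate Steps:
-18345/x - 22889/(14644 - 1*21786) = -18345/(-8985) - 22889/(14644 - 1*21786) = -18345*(-1/8985) - 22889/(14644 - 21786) = 1223/599 - 22889/(-7142) = 1223/599 - 22889*(-1/7142) = 1223/599 + 22889/7142 = 22445177/4278058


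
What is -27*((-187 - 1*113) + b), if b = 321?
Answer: -567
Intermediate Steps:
-27*((-187 - 1*113) + b) = -27*((-187 - 1*113) + 321) = -27*((-187 - 113) + 321) = -27*(-300 + 321) = -27*21 = -567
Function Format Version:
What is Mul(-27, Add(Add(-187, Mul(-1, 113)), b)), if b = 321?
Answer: -567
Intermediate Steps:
Mul(-27, Add(Add(-187, Mul(-1, 113)), b)) = Mul(-27, Add(Add(-187, Mul(-1, 113)), 321)) = Mul(-27, Add(Add(-187, -113), 321)) = Mul(-27, Add(-300, 321)) = Mul(-27, 21) = -567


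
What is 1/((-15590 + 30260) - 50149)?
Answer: -1/35479 ≈ -2.8186e-5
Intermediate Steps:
1/((-15590 + 30260) - 50149) = 1/(14670 - 50149) = 1/(-35479) = -1/35479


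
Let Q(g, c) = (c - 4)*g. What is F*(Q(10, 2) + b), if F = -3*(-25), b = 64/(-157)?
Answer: -240300/157 ≈ -1530.6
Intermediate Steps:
Q(g, c) = g*(-4 + c) (Q(g, c) = (-4 + c)*g = g*(-4 + c))
b = -64/157 (b = 64*(-1/157) = -64/157 ≈ -0.40764)
F = 75
F*(Q(10, 2) + b) = 75*(10*(-4 + 2) - 64/157) = 75*(10*(-2) - 64/157) = 75*(-20 - 64/157) = 75*(-3204/157) = -240300/157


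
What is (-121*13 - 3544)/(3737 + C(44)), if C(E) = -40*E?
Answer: -5117/1977 ≈ -2.5883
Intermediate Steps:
(-121*13 - 3544)/(3737 + C(44)) = (-121*13 - 3544)/(3737 - 40*44) = (-1573 - 3544)/(3737 - 1760) = -5117/1977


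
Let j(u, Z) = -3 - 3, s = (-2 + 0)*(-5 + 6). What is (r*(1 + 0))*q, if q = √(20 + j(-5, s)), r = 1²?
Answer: √14 ≈ 3.7417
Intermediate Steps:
r = 1
s = -2 (s = -2*1 = -2)
j(u, Z) = -6
q = √14 (q = √(20 - 6) = √14 ≈ 3.7417)
(r*(1 + 0))*q = (1*(1 + 0))*√14 = (1*1)*√14 = 1*√14 = √14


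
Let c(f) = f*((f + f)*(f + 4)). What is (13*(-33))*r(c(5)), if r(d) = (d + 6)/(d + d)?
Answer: -5434/25 ≈ -217.36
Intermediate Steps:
c(f) = 2*f**2*(4 + f) (c(f) = f*((2*f)*(4 + f)) = f*(2*f*(4 + f)) = 2*f**2*(4 + f))
r(d) = (6 + d)/(2*d) (r(d) = (6 + d)/((2*d)) = (6 + d)*(1/(2*d)) = (6 + d)/(2*d))
(13*(-33))*r(c(5)) = (13*(-33))*((6 + 2*5**2*(4 + 5))/(2*((2*5**2*(4 + 5))))) = -429*(6 + 2*25*9)/(2*(2*25*9)) = -429*(6 + 450)/(2*450) = -429*456/(2*450) = -429*38/75 = -5434/25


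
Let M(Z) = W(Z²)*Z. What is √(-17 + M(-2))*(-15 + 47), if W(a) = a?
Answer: 160*I ≈ 160.0*I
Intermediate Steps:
M(Z) = Z³ (M(Z) = Z²*Z = Z³)
√(-17 + M(-2))*(-15 + 47) = √(-17 + (-2)³)*(-15 + 47) = √(-17 - 8)*32 = √(-25)*32 = (5*I)*32 = 160*I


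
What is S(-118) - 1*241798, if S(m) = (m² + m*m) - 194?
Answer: -214144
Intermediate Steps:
S(m) = -194 + 2*m² (S(m) = (m² + m²) - 194 = 2*m² - 194 = -194 + 2*m²)
S(-118) - 1*241798 = (-194 + 2*(-118)²) - 1*241798 = (-194 + 2*13924) - 241798 = (-194 + 27848) - 241798 = 27654 - 241798 = -214144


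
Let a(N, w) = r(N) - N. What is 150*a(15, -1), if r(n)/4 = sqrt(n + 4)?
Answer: -2250 + 600*sqrt(19) ≈ 365.34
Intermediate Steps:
r(n) = 4*sqrt(4 + n) (r(n) = 4*sqrt(n + 4) = 4*sqrt(4 + n))
a(N, w) = -N + 4*sqrt(4 + N) (a(N, w) = 4*sqrt(4 + N) - N = -N + 4*sqrt(4 + N))
150*a(15, -1) = 150*(-1*15 + 4*sqrt(4 + 15)) = 150*(-15 + 4*sqrt(19)) = -2250 + 600*sqrt(19)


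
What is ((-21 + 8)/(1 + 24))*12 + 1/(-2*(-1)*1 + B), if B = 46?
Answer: -7463/1200 ≈ -6.2192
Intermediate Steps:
((-21 + 8)/(1 + 24))*12 + 1/(-2*(-1)*1 + B) = ((-21 + 8)/(1 + 24))*12 + 1/(-2*(-1)*1 + 46) = -13/25*12 + 1/(2*1 + 46) = -13*1/25*12 + 1/(2 + 46) = -13/25*12 + 1/48 = -156/25 + 1/48 = -7463/1200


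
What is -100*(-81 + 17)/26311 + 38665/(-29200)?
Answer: -166086963/153656240 ≈ -1.0809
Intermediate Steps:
-100*(-81 + 17)/26311 + 38665/(-29200) = -100*(-64)*(1/26311) + 38665*(-1/29200) = 6400*(1/26311) - 7733/5840 = 6400/26311 - 7733/5840 = -166086963/153656240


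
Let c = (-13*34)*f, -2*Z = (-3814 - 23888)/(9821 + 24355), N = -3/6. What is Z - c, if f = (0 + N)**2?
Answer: 1263433/11392 ≈ 110.91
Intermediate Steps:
N = -1/2 (N = -3*1/6 = -1/2 ≈ -0.50000)
f = 1/4 (f = (0 - 1/2)**2 = (-1/2)**2 = 1/4 ≈ 0.25000)
Z = 4617/11392 (Z = -(-3814 - 23888)/(2*(9821 + 24355)) = -(-13851)/34176 = -1/2*(-4617/5696) = 4617/11392 ≈ 0.40528)
c = -221/2 (c = -13*34*(1/4) = -442*1/4 = -221/2 ≈ -110.50)
Z - c = 4617/11392 - 1*(-221/2) = 4617/11392 + 221/2 = 1263433/11392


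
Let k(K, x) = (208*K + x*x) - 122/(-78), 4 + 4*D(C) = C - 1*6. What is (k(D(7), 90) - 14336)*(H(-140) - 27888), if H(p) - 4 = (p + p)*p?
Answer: -940084244/13 ≈ -7.2314e+7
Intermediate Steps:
H(p) = 4 + 2*p² (H(p) = 4 + (p + p)*p = 4 + (2*p)*p = 4 + 2*p²)
D(C) = -5/2 + C/4 (D(C) = -1 + (C - 1*6)/4 = -1 + (C - 6)/4 = -1 + (-6 + C)/4 = -1 + (-3/2 + C/4) = -5/2 + C/4)
k(K, x) = 61/39 + x² + 208*K (k(K, x) = (208*K + x²) - 122*(-1/78) = (x² + 208*K) + 61/39 = 61/39 + x² + 208*K)
(k(D(7), 90) - 14336)*(H(-140) - 27888) = ((61/39 + 90² + 208*(-5/2 + (¼)*7)) - 14336)*((4 + 2*(-140)²) - 27888) = ((61/39 + 8100 + 208*(-5/2 + 7/4)) - 14336)*((4 + 2*19600) - 27888) = ((61/39 + 8100 + 208*(-¾)) - 14336)*((4 + 39200) - 27888) = ((61/39 + 8100 - 156) - 14336)*(39204 - 27888) = (309877/39 - 14336)*11316 = -249227/39*11316 = -940084244/13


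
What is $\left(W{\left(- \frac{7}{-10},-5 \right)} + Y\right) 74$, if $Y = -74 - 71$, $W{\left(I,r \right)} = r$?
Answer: $-11100$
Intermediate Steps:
$Y = -145$ ($Y = -74 - 71 = -145$)
$\left(W{\left(- \frac{7}{-10},-5 \right)} + Y\right) 74 = \left(-5 - 145\right) 74 = \left(-150\right) 74 = -11100$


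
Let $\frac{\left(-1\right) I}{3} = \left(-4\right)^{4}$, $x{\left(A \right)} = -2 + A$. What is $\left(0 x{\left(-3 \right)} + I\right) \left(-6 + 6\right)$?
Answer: $0$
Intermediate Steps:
$I = -768$ ($I = - 3 \left(-4\right)^{4} = \left(-3\right) 256 = -768$)
$\left(0 x{\left(-3 \right)} + I\right) \left(-6 + 6\right) = \left(0 \left(-2 - 3\right) - 768\right) \left(-6 + 6\right) = \left(0 \left(-5\right) - 768\right) 0 = \left(0 - 768\right) 0 = \left(-768\right) 0 = 0$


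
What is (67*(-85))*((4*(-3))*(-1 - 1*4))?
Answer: -341700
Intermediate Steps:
(67*(-85))*((4*(-3))*(-1 - 1*4)) = -(-68340)*(-1 - 4) = -(-68340)*(-5) = -5695*60 = -341700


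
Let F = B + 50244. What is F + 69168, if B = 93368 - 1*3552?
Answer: 209228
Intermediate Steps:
B = 89816 (B = 93368 - 3552 = 89816)
F = 140060 (F = 89816 + 50244 = 140060)
F + 69168 = 140060 + 69168 = 209228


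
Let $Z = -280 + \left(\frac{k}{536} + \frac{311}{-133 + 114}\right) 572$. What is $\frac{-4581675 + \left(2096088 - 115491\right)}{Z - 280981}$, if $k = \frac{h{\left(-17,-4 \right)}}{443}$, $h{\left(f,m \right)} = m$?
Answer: $\frac{1466849326242}{163894064965} \approx 8.95$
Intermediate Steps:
$k = - \frac{4}{443} \approx -0.0090293$
$Z = - \frac{5437920806}{563939}$ ($Z = -280 + \left(- \frac{4}{443 \cdot 536} + \frac{311}{-133 + 114}\right) 572 = -280 + \left(\left(- \frac{4}{443}\right) \frac{1}{536} + \frac{311}{-19}\right) 572 = -280 + \left(- \frac{1}{59362} + 311 \left(- \frac{1}{19}\right)\right) 572 = -280 + \left(- \frac{1}{59362} - \frac{311}{19}\right) 572 = -280 - \frac{5280017886}{563939} = - \frac{5437920806}{563939} \approx -9642.8$)
$\frac{-4581675 + \left(2096088 - 115491\right)}{Z - 280981} = \frac{-4581675 + \left(2096088 - 115491\right)}{- \frac{5437920806}{563939} - 280981} = \frac{-4581675 + 1980597}{- \frac{163894064965}{563939}} = \left(-2601078\right) \left(- \frac{563939}{163894064965}\right) = \frac{1466849326242}{163894064965}$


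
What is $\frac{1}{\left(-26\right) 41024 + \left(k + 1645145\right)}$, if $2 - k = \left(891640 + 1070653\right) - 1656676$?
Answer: $\frac{1}{272906} \approx 3.6643 \cdot 10^{-6}$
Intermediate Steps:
$k = -305615$ ($k = 2 - \left(\left(891640 + 1070653\right) - 1656676\right) = 2 - \left(1962293 - 1656676\right) = 2 - 305617 = -305615$)
$\frac{1}{\left(-26\right) 41024 + \left(k + 1645145\right)} = \frac{1}{\left(-26\right) 41024 + \left(-305615 + 1645145\right)} = \frac{1}{-1066624 + 1339530} = \frac{1}{272906}$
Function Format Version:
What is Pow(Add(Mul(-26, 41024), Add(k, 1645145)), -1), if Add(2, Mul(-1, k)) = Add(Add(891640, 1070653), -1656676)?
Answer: Rational(1, 272906) ≈ 3.6643e-6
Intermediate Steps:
k = -305615 (k = Add(2, Mul(-1, Add(Add(891640, 1070653), -1656676))) = Add(2, Mul(-1, Add(1962293, -1656676))) = Add(2, Mul(-1, 305617)) = Add(2, -305617) = -305615)
Pow(Add(Mul(-26, 41024), Add(k, 1645145)), -1) = Pow(Add(Mul(-26, 41024), Add(-305615, 1645145)), -1) = Pow(Add(-1066624, 1339530), -1) = Pow(272906, -1) = Rational(1, 272906)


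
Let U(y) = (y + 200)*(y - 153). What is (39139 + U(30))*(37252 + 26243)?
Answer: 688857255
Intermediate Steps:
U(y) = (-153 + y)*(200 + y) (U(y) = (200 + y)*(-153 + y) = (-153 + y)*(200 + y))
(39139 + U(30))*(37252 + 26243) = (39139 + (-30600 + 30² + 47*30))*(37252 + 26243) = (39139 + (-30600 + 900 + 1410))*63495 = (39139 - 28290)*63495 = 10849*63495 = 688857255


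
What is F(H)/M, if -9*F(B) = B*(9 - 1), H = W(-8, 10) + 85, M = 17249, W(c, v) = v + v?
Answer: -280/51747 ≈ -0.0054109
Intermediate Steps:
W(c, v) = 2*v
H = 105 (H = 2*10 + 85 = 20 + 85 = 105)
F(B) = -8*B/9 (F(B) = -B*(9 - 1)/9 = -B*8/9 = -8*B/9)
F(H)/M = -8/9*105/17249 = -280/3*1/17249 = -280/51747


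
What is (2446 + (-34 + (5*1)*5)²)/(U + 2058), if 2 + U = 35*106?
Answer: 2527/5766 ≈ 0.43826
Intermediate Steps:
U = 3708 (U = -2 + 35*106 = -2 + 3710 = 3708)
(2446 + (-34 + (5*1)*5)²)/(U + 2058) = (2446 + (-34 + (5*1)*5)²)/(3708 + 2058) = (2446 + (-34 + 5*5)²)/5766 = (2446 + (-34 + 25)²)*(1/5766) = (2446 + (-9)²)*(1/5766) = (2446 + 81)*(1/5766) = 2527*(1/5766) = 2527/5766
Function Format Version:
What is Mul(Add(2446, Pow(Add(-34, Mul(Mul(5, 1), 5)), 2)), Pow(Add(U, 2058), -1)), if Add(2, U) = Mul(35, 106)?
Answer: Rational(2527, 5766) ≈ 0.43826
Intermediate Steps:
U = 3708 (U = Add(-2, Mul(35, 106)) = Add(-2, 3710) = 3708)
Mul(Add(2446, Pow(Add(-34, Mul(Mul(5, 1), 5)), 2)), Pow(Add(U, 2058), -1)) = Mul(Add(2446, Pow(Add(-34, Mul(Mul(5, 1), 5)), 2)), Pow(Add(3708, 2058), -1)) = Mul(Add(2446, Pow(Add(-34, Mul(5, 5)), 2)), Pow(5766, -1)) = Mul(Add(2446, Pow(Add(-34, 25), 2)), Rational(1, 5766)) = Mul(Add(2446, Pow(-9, 2)), Rational(1, 5766)) = Mul(Add(2446, 81), Rational(1, 5766)) = Mul(2527, Rational(1, 5766)) = Rational(2527, 5766)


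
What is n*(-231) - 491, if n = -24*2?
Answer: 10597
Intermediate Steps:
n = -48
n*(-231) - 491 = -48*(-231) - 491 = 11088 - 491 = 10597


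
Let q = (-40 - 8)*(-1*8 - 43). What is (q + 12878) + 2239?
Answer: 17565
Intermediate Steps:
q = 2448 (q = -48*(-8 - 43) = -48*(-51) = 2448)
(q + 12878) + 2239 = (2448 + 12878) + 2239 = 15326 + 2239 = 17565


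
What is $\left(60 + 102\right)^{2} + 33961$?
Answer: $60205$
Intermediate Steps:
$\left(60 + 102\right)^{2} + 33961 = 162^{2} + 33961 = 26244 + 33961 = 60205$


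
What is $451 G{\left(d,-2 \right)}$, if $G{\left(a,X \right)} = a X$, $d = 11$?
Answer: $-9922$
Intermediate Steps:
$G{\left(a,X \right)} = X a$
$451 G{\left(d,-2 \right)} = 451 \left(\left(-2\right) 11\right) = 451 \left(-22\right) = -9922$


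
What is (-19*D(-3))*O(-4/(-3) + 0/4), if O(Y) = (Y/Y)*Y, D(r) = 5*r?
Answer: 380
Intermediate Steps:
O(Y) = Y (O(Y) = 1*Y = Y)
(-19*D(-3))*O(-4/(-3) + 0/4) = (-95*(-3))*(-4/(-3) + 0/4) = (-19*(-15))*(-4*(-⅓) + 0*(¼)) = 285*(4/3 + 0) = 285*(4/3) = 380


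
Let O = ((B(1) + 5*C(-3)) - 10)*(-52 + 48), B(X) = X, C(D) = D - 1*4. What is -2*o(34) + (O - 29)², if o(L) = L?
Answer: 21541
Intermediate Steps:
C(D) = -4 + D (C(D) = D - 4 = -4 + D)
O = 176 (O = ((1 + 5*(-4 - 3)) - 10)*(-52 + 48) = ((1 + 5*(-7)) - 10)*(-4) = ((1 - 35) - 10)*(-4) = (-34 - 10)*(-4) = -44*(-4) = 176)
-2*o(34) + (O - 29)² = -2*34 + (176 - 29)² = -68 + 147² = -68 + 21609 = 21541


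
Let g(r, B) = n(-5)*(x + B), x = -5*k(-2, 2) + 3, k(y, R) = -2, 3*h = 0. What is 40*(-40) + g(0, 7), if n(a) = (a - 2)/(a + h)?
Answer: -1572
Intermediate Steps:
h = 0 (h = (1/3)*0 = 0)
n(a) = (-2 + a)/a (n(a) = (a - 2)/(a + 0) = (-2 + a)/a)
x = 13 (x = -5*(-2) + 3 = 10 + 3 = 13)
g(r, B) = 91/5 + 7*B/5 (g(r, B) = ((-2 - 5)/(-5))*(13 + B) = (-1/5*(-7))*(13 + B) = 7*(13 + B)/5 = 91/5 + 7*B/5)
40*(-40) + g(0, 7) = 40*(-40) + (91/5 + (7/5)*7) = -1600 + (91/5 + 49/5) = -1600 + 28 = -1572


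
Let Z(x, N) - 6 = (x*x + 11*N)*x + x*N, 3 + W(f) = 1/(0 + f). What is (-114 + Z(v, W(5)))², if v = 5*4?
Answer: 52128400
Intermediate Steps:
W(f) = -3 + 1/f (W(f) = -3 + 1/(0 + f) = -3 + 1/f)
v = 20
Z(x, N) = 6 + N*x + x*(x² + 11*N) (Z(x, N) = 6 + ((x*x + 11*N)*x + x*N) = 6 + ((x² + 11*N)*x + N*x) = 6 + (x*(x² + 11*N) + N*x) = 6 + (N*x + x*(x² + 11*N)) = 6 + N*x + x*(x² + 11*N))
(-114 + Z(v, W(5)))² = (-114 + (6 + 20³ + 12*(-3 + 1/5)*20))² = (-114 + (6 + 8000 + 12*(-3 + ⅕)*20))² = (-114 + (6 + 8000 + 12*(-14/5)*20))² = (-114 + (6 + 8000 - 672))² = (-114 + 7334)² = 7220² = 52128400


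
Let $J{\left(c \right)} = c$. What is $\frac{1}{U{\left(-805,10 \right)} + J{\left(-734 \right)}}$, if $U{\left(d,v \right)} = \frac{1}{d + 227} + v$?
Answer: $- \frac{578}{418473} \approx -0.0013812$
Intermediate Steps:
$U{\left(d,v \right)} = v + \frac{1}{227 + d}$ ($U{\left(d,v \right)} = \frac{1}{227 + d} + v = v + \frac{1}{227 + d}$)
$\frac{1}{U{\left(-805,10 \right)} + J{\left(-734 \right)}} = \frac{1}{\frac{1 + 227 \cdot 10 - 8050}{227 - 805} - 734} = \frac{1}{\frac{1 + 2270 - 8050}{-578} - 734} = \frac{1}{\left(- \frac{1}{578}\right) \left(-5779\right) - 734} = \frac{1}{\frac{5779}{578} - 734} = \frac{1}{- \frac{418473}{578}} = - \frac{578}{418473}$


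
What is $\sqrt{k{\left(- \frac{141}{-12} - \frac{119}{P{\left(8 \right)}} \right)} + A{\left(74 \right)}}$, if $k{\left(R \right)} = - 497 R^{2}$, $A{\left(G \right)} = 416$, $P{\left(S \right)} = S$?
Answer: $\frac{i \sqrt{284001}}{8} \approx 66.615 i$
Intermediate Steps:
$\sqrt{k{\left(- \frac{141}{-12} - \frac{119}{P{\left(8 \right)}} \right)} + A{\left(74 \right)}} = \sqrt{- 497 \left(- \frac{141}{-12} - \frac{119}{8}\right)^{2} + 416} = \sqrt{- 497 \left(\left(-141\right) \left(- \frac{1}{12}\right) - \frac{119}{8}\right)^{2} + 416} = \sqrt{- 497 \left(\frac{47}{4} - \frac{119}{8}\right)^{2} + 416} = \sqrt{- 497 \left(- \frac{25}{8}\right)^{2} + 416} = \sqrt{\left(-497\right) \frac{625}{64} + 416} = \sqrt{- \frac{310625}{64} + 416} = \sqrt{- \frac{284001}{64}} = \frac{i \sqrt{284001}}{8}$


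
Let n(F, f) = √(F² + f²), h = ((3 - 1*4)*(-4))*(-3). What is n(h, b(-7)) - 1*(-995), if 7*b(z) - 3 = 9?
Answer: 995 + 60*√2/7 ≈ 1007.1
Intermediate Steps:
b(z) = 12/7 (b(z) = 3/7 + (⅐)*9 = 3/7 + 9/7 = 12/7)
h = -12 (h = ((3 - 4)*(-4))*(-3) = -1*(-4)*(-3) = 4*(-3) = -12)
n(h, b(-7)) - 1*(-995) = √((-12)² + (12/7)²) - 1*(-995) = √(144 + 144/49) + 995 = √(7200/49) + 995 = 60*√2/7 + 995 = 995 + 60*√2/7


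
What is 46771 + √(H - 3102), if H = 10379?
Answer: 46771 + √7277 ≈ 46856.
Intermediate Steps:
46771 + √(H - 3102) = 46771 + √(10379 - 3102) = 46771 + √7277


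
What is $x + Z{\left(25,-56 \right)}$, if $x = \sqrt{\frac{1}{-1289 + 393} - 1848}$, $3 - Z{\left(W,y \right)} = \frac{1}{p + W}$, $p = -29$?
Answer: $\frac{13}{4} + \frac{i \sqrt{23181326}}{112} \approx 3.25 + 42.988 i$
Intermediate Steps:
$Z{\left(W,y \right)} = 3 - \frac{1}{-29 + W}$
$x = \frac{i \sqrt{23181326}}{112}$ ($x = \sqrt{\frac{1}{-896} - 1848} = \sqrt{- \frac{1}{896} - 1848} = \sqrt{- \frac{1655809}{896}} = \frac{i \sqrt{23181326}}{112} \approx 42.988 i$)
$x + Z{\left(25,-56 \right)} = \frac{i \sqrt{23181326}}{112} + \frac{-88 + 3 \cdot 25}{-29 + 25} = \frac{i \sqrt{23181326}}{112} + \frac{-88 + 75}{-4} = \frac{i \sqrt{23181326}}{112} - - \frac{13}{4} = \frac{i \sqrt{23181326}}{112} + \frac{13}{4} = \frac{13}{4} + \frac{i \sqrt{23181326}}{112}$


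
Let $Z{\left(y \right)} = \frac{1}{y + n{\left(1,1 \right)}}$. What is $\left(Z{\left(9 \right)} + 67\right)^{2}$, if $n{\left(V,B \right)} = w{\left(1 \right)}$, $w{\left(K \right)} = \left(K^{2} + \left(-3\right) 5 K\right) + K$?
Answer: $\frac{71289}{16} \approx 4455.6$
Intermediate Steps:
$w{\left(K \right)} = K^{2} - 14 K$ ($w{\left(K \right)} = \left(K^{2} - 15 K\right) + K = K^{2} - 14 K$)
$n{\left(V,B \right)} = -13$ ($n{\left(V,B \right)} = 1 \left(-14 + 1\right) = 1 \left(-13\right) = -13$)
$Z{\left(y \right)} = \frac{1}{-13 + y}$ ($Z{\left(y \right)} = \frac{1}{y - 13} = \frac{1}{-13 + y}$)
$\left(Z{\left(9 \right)} + 67\right)^{2} = \left(\frac{1}{-13 + 9} + 67\right)^{2} = \left(\frac{1}{-4} + 67\right)^{2} = \left(- \frac{1}{4} + 67\right)^{2} = \left(\frac{267}{4}\right)^{2} = \frac{71289}{16}$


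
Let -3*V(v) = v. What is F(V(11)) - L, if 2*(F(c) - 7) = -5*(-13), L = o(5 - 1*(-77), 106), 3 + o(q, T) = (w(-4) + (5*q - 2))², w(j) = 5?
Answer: -341053/2 ≈ -1.7053e+5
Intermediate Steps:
V(v) = -v/3
o(q, T) = -3 + (3 + 5*q)² (o(q, T) = -3 + (5 + (5*q - 2))² = -3 + (5 + (-2 + 5*q))² = -3 + (3 + 5*q)²)
L = 170566 (L = -3 + (3 + 5*(5 - 1*(-77)))² = -3 + (3 + 5*(5 + 77))² = -3 + (3 + 5*82)² = -3 + (3 + 410)² = -3 + 413² = -3 + 170569 = 170566)
F(c) = 79/2 (F(c) = 7 + (-5*(-13))/2 = 7 + (½)*65 = 7 + 65/2 = 79/2)
F(V(11)) - L = 79/2 - 1*170566 = 79/2 - 170566 = -341053/2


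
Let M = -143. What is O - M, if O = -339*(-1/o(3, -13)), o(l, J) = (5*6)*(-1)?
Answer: 1317/10 ≈ 131.70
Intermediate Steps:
o(l, J) = -30 (o(l, J) = 30*(-1) = -30)
O = -113/10 (O = -339/((-1*(-30))) = -339/30 = -339*1/30 = -113/10 ≈ -11.300)
O - M = -113/10 - 1*(-143) = -113/10 + 143 = 1317/10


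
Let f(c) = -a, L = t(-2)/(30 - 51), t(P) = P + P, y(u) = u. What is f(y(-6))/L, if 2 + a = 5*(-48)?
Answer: 2541/2 ≈ 1270.5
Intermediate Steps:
t(P) = 2*P
a = -242 (a = -2 + 5*(-48) = -2 - 240 = -242)
L = 4/21 (L = (2*(-2))/(30 - 51) = -4/(-21) = -1/21*(-4) = 4/21 ≈ 0.19048)
f(c) = 242 (f(c) = -1*(-242) = 242)
f(y(-6))/L = 242/(4/21) = 242*(21/4) = 2541/2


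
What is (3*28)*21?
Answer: 1764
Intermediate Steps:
(3*28)*21 = 84*21 = 1764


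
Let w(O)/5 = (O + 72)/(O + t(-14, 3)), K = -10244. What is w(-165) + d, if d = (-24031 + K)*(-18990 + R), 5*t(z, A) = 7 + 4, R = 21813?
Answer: -78761274225/814 ≈ -9.6758e+7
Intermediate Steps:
t(z, A) = 11/5 (t(z, A) = (7 + 4)/5 = (⅕)*11 = 11/5)
w(O) = 5*(72 + O)/(11/5 + O) (w(O) = 5*((O + 72)/(O + 11/5)) = 5*((72 + O)/(11/5 + O)) = 5*(72 + O)/(11/5 + O))
d = -96758325 (d = (-24031 - 10244)*(-18990 + 21813) = -34275*2823 = -96758325)
w(-165) + d = 25*(72 - 165)/(11 + 5*(-165)) - 96758325 = 25*(-93)/(11 - 825) - 96758325 = 25*(-93)/(-814) - 96758325 = 25*(-1/814)*(-93) - 96758325 = 2325/814 - 96758325 = -78761274225/814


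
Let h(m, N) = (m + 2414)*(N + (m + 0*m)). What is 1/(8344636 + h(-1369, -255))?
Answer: 1/6647556 ≈ 1.5043e-7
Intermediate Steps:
h(m, N) = (2414 + m)*(N + m) (h(m, N) = (2414 + m)*(N + (m + 0)) = (2414 + m)*(N + m))
1/(8344636 + h(-1369, -255)) = 1/(8344636 + ((-1369)**2 + 2414*(-255) + 2414*(-1369) - 255*(-1369))) = 1/(8344636 + (1874161 - 615570 - 3304766 + 349095)) = 1/(8344636 - 1697080) = 1/6647556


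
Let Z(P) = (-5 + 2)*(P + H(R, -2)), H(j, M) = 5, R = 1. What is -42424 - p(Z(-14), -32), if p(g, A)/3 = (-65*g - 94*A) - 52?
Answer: -46027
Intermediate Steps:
Z(P) = -15 - 3*P (Z(P) = (-5 + 2)*(P + 5) = -3*(5 + P) = -15 - 3*P)
p(g, A) = -156 - 282*A - 195*g (p(g, A) = 3*((-65*g - 94*A) - 52) = 3*((-94*A - 65*g) - 52) = 3*(-52 - 94*A - 65*g) = -156 - 282*A - 195*g)
-42424 - p(Z(-14), -32) = -42424 - (-156 - 282*(-32) - 195*(-15 - 3*(-14))) = -42424 - (-156 + 9024 - 195*(-15 + 42)) = -42424 - (-156 + 9024 - 195*27) = -42424 - (-156 + 9024 - 5265) = -42424 - 1*3603 = -42424 - 3603 = -46027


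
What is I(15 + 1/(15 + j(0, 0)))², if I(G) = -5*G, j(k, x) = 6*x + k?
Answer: 51076/9 ≈ 5675.1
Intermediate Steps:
j(k, x) = k + 6*x
I(15 + 1/(15 + j(0, 0)))² = (-5*(15 + 1/(15 + (0 + 6*0))))² = (-5*(15 + 1/(15 + (0 + 0))))² = (-5*(15 + 1/(15 + 0)))² = (-5*(15 + 1/15))² = (-5*226/15)² = (-226/3)² = 51076/9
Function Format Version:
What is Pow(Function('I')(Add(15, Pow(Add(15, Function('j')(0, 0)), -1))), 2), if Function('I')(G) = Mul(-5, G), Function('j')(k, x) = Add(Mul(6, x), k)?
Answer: Rational(51076, 9) ≈ 5675.1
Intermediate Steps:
Function('j')(k, x) = Add(k, Mul(6, x))
Pow(Function('I')(Add(15, Pow(Add(15, Function('j')(0, 0)), -1))), 2) = Pow(Mul(-5, Add(15, Pow(Add(15, Add(0, Mul(6, 0))), -1))), 2) = Pow(Mul(-5, Add(15, Pow(Add(15, Add(0, 0)), -1))), 2) = Pow(Mul(-5, Add(15, Pow(Add(15, 0), -1))), 2) = Pow(Mul(-5, Add(15, Pow(15, -1))), 2) = Pow(Mul(-5, Add(15, Rational(1, 15))), 2) = Pow(Mul(-5, Rational(226, 15)), 2) = Pow(Rational(-226, 3), 2) = Rational(51076, 9)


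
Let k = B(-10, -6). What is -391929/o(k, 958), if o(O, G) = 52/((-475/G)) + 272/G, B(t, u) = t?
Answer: 89173645725/23797264 ≈ 3747.2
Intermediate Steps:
k = -10
o(O, G) = 272/G - 52*G/475 (o(O, G) = 52*(-G/475) + 272/G = -52*G/475 + 272/G = 272/G - 52*G/475)
-391929/o(k, 958) = -391929/(272/958 - 52/475*958) = -391929/(272*(1/958) - 49816/475) = -391929/(136/479 - 49816/475) = -391929/(-23797264/227525) = -391929*(-227525/23797264) = 89173645725/23797264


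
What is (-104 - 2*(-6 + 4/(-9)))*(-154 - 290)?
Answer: 121360/3 ≈ 40453.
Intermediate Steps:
(-104 - 2*(-6 + 4/(-9)))*(-154 - 290) = (-104 - 2*(-6 + 4*(-1/9)))*(-444) = (-104 - 2*(-6 - 4/9))*(-444) = (-104 - 2*(-58/9))*(-444) = (-104 + 116/9)*(-444) = -820/9*(-444) = 121360/3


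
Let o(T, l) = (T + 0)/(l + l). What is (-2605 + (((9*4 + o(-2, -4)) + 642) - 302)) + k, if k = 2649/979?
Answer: -8717189/3916 ≈ -2226.0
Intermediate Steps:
o(T, l) = T/(2*l) (o(T, l) = T/((2*l)) = T*(1/(2*l)) = T/(2*l))
k = 2649/979 (k = 2649*(1/979) = 2649/979 ≈ 2.7058)
(-2605 + (((9*4 + o(-2, -4)) + 642) - 302)) + k = (-2605 + (((9*4 + (½)*(-2)/(-4)) + 642) - 302)) + 2649/979 = (-2605 + (((36 + (½)*(-2)*(-¼)) + 642) - 302)) + 2649/979 = (-2605 + (((36 + ¼) + 642) - 302)) + 2649/979 = (-2605 + ((145/4 + 642) - 302)) + 2649/979 = (-2605 + (2713/4 - 302)) + 2649/979 = (-2605 + 1505/4) + 2649/979 = -8915/4 + 2649/979 = -8717189/3916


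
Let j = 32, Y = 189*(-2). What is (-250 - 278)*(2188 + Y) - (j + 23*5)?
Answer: -955827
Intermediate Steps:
Y = -378
(-250 - 278)*(2188 + Y) - (j + 23*5) = (-250 - 278)*(2188 - 378) - (32 + 23*5) = -528*1810 - (32 + 115) = -955680 - 1*147 = -955680 - 147 = -955827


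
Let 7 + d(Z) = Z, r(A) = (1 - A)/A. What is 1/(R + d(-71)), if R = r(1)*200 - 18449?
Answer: -1/18527 ≈ -5.3975e-5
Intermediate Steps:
r(A) = (1 - A)/A
d(Z) = -7 + Z
R = -18449 (R = ((1 - 1*1)/1)*200 - 18449 = (1*(1 - 1))*200 - 18449 = (1*0)*200 - 18449 = 0*200 - 18449 = 0 - 18449 = -18449)
1/(R + d(-71)) = 1/(-18449 + (-7 - 71)) = 1/(-18449 - 78) = 1/(-18527) = -1/18527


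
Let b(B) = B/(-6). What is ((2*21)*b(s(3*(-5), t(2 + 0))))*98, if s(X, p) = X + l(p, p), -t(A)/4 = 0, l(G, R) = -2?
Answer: 11662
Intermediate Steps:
t(A) = 0 (t(A) = -4*0 = 0)
s(X, p) = -2 + X (s(X, p) = X - 2 = -2 + X)
b(B) = -B/6 (b(B) = B*(-⅙) = -B/6)
((2*21)*b(s(3*(-5), t(2 + 0))))*98 = ((2*21)*(-(-2 + 3*(-5))/6))*98 = (42*(-(-2 - 15)/6))*98 = (42*(-⅙*(-17)))*98 = (42*(17/6))*98 = 119*98 = 11662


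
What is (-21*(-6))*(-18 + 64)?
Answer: 5796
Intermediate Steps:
(-21*(-6))*(-18 + 64) = 126*46 = 5796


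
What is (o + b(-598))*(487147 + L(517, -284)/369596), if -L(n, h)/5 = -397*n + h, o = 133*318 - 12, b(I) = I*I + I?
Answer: 17972812375070694/92399 ≈ 1.9451e+11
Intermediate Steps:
b(I) = I + I**2 (b(I) = I**2 + I = I + I**2)
o = 42282 (o = 42294 - 12 = 42282)
L(n, h) = -5*h + 1985*n (L(n, h) = -5*(-397*n + h) = -5*(h - 397*n) = -5*h + 1985*n)
(o + b(-598))*(487147 + L(517, -284)/369596) = (42282 - 598*(1 - 598))*(487147 + (-5*(-284) + 1985*517)/369596) = (42282 - 598*(-597))*(487147 + (1420 + 1026245)*(1/369596)) = (42282 + 357006)*(487147 + 1027665*(1/369596)) = 399288*(487147 + 1027665/369596) = 399288*(180048610277/369596) = 17972812375070694/92399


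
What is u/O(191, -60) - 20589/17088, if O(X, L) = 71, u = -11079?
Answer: -63593257/404416 ≈ -157.25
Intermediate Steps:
u/O(191, -60) - 20589/17088 = -11079/71 - 20589/17088 = -11079*1/71 - 20589*1/17088 = -11079/71 - 6863/5696 = -63593257/404416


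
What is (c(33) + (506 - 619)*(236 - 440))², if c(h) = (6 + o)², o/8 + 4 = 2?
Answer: 536015104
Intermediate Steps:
o = -16 (o = -32 + 8*2 = -32 + 16 = -16)
c(h) = 100 (c(h) = (6 - 16)² = (-10)² = 100)
(c(33) + (506 - 619)*(236 - 440))² = (100 + (506 - 619)*(236 - 440))² = (100 - 113*(-204))² = (100 + 23052)² = 23152² = 536015104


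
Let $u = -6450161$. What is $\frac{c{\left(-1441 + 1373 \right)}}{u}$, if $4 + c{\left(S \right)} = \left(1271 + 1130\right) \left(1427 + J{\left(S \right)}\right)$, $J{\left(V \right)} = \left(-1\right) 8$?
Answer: $- \frac{3407015}{6450161} \approx -0.52821$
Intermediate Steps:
$J{\left(V \right)} = -8$
$c{\left(S \right)} = 3407015$ ($c{\left(S \right)} = -4 + \left(1271 + 1130\right) \left(1427 - 8\right) = -4 + 2401 \cdot 1419 = -4 + 3407019 = 3407015$)
$\frac{c{\left(-1441 + 1373 \right)}}{u} = \frac{3407015}{-6450161} = 3407015 \left(- \frac{1}{6450161}\right) = - \frac{3407015}{6450161}$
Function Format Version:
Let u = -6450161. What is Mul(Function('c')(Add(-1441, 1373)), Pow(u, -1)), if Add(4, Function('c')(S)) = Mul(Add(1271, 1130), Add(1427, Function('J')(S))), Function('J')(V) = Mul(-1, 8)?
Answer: Rational(-3407015, 6450161) ≈ -0.52821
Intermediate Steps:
Function('J')(V) = -8
Function('c')(S) = 3407015 (Function('c')(S) = Add(-4, Mul(Add(1271, 1130), Add(1427, -8))) = Add(-4, Mul(2401, 1419)) = Add(-4, 3407019) = 3407015)
Mul(Function('c')(Add(-1441, 1373)), Pow(u, -1)) = Mul(3407015, Pow(-6450161, -1)) = Mul(3407015, Rational(-1, 6450161)) = Rational(-3407015, 6450161)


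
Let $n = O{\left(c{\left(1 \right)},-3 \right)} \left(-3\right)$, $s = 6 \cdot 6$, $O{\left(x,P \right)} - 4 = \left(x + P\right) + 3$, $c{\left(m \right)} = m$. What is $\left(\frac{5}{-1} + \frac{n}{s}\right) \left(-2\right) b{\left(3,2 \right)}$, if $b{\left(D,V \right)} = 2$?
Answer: $\frac{65}{3} \approx 21.667$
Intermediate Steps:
$O{\left(x,P \right)} = 7 + P + x$ ($O{\left(x,P \right)} = 4 + \left(\left(x + P\right) + 3\right) = 4 + \left(\left(P + x\right) + 3\right) = 4 + \left(3 + P + x\right) = 7 + P + x$)
$s = 36$
$n = -15$ ($n = \left(7 - 3 + 1\right) \left(-3\right) = 5 \left(-3\right) = -15$)
$\left(\frac{5}{-1} + \frac{n}{s}\right) \left(-2\right) b{\left(3,2 \right)} = \left(\frac{5}{-1} - \frac{15}{36}\right) \left(-2\right) 2 = \left(5 \left(-1\right) - \frac{5}{12}\right) \left(-2\right) 2 = \left(-5 - \frac{5}{12}\right) \left(-2\right) 2 = \left(- \frac{65}{12}\right) \left(-2\right) 2 = \frac{65}{6} \cdot 2 = \frac{65}{3}$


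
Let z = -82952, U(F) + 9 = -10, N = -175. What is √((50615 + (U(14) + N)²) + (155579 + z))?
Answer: √160878 ≈ 401.10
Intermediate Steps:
U(F) = -19 (U(F) = -9 - 10 = -19)
√((50615 + (U(14) + N)²) + (155579 + z)) = √((50615 + (-19 - 175)²) + (155579 - 82952)) = √((50615 + (-194)²) + 72627) = √((50615 + 37636) + 72627) = √(88251 + 72627) = √160878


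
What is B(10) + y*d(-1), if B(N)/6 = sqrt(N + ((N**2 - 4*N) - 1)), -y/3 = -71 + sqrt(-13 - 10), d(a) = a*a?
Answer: 213 + 6*sqrt(69) - 3*I*sqrt(23) ≈ 262.84 - 14.387*I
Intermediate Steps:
d(a) = a**2
y = 213 - 3*I*sqrt(23) (y = -3*(-71 + sqrt(-13 - 10)) = -3*(-71 + sqrt(-23)) = -3*(-71 + I*sqrt(23)) = 213 - 3*I*sqrt(23) ≈ 213.0 - 14.387*I)
B(N) = 6*sqrt(-1 + N**2 - 3*N) (B(N) = 6*sqrt(N + ((N**2 - 4*N) - 1)) = 6*sqrt(N + (-1 + N**2 - 4*N)) = 6*sqrt(-1 + N**2 - 3*N))
B(10) + y*d(-1) = 6*sqrt(-1 + 10**2 - 3*10) + (213 - 3*I*sqrt(23))*(-1)**2 = 6*sqrt(-1 + 100 - 30) + (213 - 3*I*sqrt(23))*1 = 6*sqrt(69) + (213 - 3*I*sqrt(23)) = 213 + 6*sqrt(69) - 3*I*sqrt(23)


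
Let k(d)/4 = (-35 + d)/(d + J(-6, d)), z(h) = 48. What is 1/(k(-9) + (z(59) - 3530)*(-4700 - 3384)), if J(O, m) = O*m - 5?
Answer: 5/140742418 ≈ 3.5526e-8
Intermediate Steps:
J(O, m) = -5 + O*m
k(d) = 4*(-35 + d)/(-5 - 5*d) (k(d) = 4*((-35 + d)/(d + (-5 - 6*d))) = 4*((-35 + d)/(-5 - 5*d)) = 4*(-35 + d)/(-5 - 5*d))
1/(k(-9) + (z(59) - 3530)*(-4700 - 3384)) = 1/(4*(35 - 1*(-9))/(5*(1 - 9)) + (48 - 3530)*(-4700 - 3384)) = 1/((⅘)*(35 + 9)/(-8) - 3482*(-8084)) = 1/((⅘)*(-⅛)*44 + 28148488) = 1/(-22/5 + 28148488) = 1/(140742418/5) = 5/140742418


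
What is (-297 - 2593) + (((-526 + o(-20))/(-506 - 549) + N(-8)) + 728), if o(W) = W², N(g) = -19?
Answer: -2300829/1055 ≈ -2180.9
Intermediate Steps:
(-297 - 2593) + (((-526 + o(-20))/(-506 - 549) + N(-8)) + 728) = (-297 - 2593) + (((-526 + (-20)²)/(-506 - 549) - 19) + 728) = -2890 + (((-526 + 400)/(-1055) - 19) + 728) = -2890 + ((-126*(-1/1055) - 19) + 728) = -2890 + ((126/1055 - 19) + 728) = -2890 + (-19919/1055 + 728) = -2890 + 748121/1055 = -2300829/1055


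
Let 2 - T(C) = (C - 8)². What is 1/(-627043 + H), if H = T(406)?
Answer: -1/785445 ≈ -1.2732e-6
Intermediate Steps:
T(C) = 2 - (-8 + C)² (T(C) = 2 - (C - 8)² = 2 - (-8 + C)²)
H = -158402 (H = 2 - (-8 + 406)² = 2 - 1*398² = 2 - 1*158404 = 2 - 158404 = -158402)
1/(-627043 + H) = 1/(-627043 - 158402) = 1/(-785445) = -1/785445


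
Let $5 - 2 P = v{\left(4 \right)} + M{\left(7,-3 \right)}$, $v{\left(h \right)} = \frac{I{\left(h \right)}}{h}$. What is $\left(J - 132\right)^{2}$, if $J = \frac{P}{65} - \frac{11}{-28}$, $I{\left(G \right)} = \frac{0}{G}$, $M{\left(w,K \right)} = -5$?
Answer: $\frac{2292207129}{132496} \approx 17300.0$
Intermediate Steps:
$I{\left(G \right)} = 0$
$v{\left(h \right)} = 0$ ($v{\left(h \right)} = \frac{0}{h} = 0$)
$P = 5$ ($P = \frac{5}{2} - \frac{0 - 5}{2} = \frac{5}{2} - - \frac{5}{2} = \frac{5}{2} + \frac{5}{2} = 5$)
$J = \frac{171}{364}$ ($J = \frac{5}{65} - \frac{11}{-28} = 5 \cdot \frac{1}{65} - - \frac{11}{28} = \frac{1}{13} + \frac{11}{28} = \frac{171}{364} \approx 0.46978$)
$\left(J - 132\right)^{2} = \left(\frac{171}{364} - 132\right)^{2} = \left(- \frac{47877}{364}\right)^{2} = \frac{2292207129}{132496}$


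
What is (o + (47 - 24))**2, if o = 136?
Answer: 25281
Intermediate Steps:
(o + (47 - 24))**2 = (136 + (47 - 24))**2 = (136 + 23)**2 = 159**2 = 25281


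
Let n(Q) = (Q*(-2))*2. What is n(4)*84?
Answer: -1344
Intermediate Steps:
n(Q) = -4*Q (n(Q) = -2*Q*2 = -4*Q)
n(4)*84 = -4*4*84 = -16*84 = -1344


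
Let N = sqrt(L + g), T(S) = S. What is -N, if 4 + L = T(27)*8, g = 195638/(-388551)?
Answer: -sqrt(31930023134874)/388551 ≈ -14.543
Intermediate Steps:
g = -195638/388551 (g = 195638*(-1/388551) = -195638/388551 ≈ -0.50351)
L = 212 (L = -4 + 27*8 = -4 + 216 = 212)
N = sqrt(31930023134874)/388551 (N = sqrt(212 - 195638/388551) = sqrt(82177174/388551) = sqrt(31930023134874)/388551 ≈ 14.543)
-N = -sqrt(31930023134874)/388551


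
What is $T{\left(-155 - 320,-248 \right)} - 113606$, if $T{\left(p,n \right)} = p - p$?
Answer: $-113606$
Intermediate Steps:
$T{\left(p,n \right)} = 0$
$T{\left(-155 - 320,-248 \right)} - 113606 = 0 - 113606 = -113606$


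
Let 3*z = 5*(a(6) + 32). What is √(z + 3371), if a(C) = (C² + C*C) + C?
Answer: √31989/3 ≈ 59.618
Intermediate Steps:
a(C) = C + 2*C² (a(C) = (C² + C²) + C = 2*C² + C = C + 2*C²)
z = 550/3 (z = (5*(6*(1 + 2*6) + 32))/3 = (5*(6*(1 + 12) + 32))/3 = (5*(6*13 + 32))/3 = (5*(78 + 32))/3 = (5*110)/3 = (⅓)*550 = 550/3 ≈ 183.33)
√(z + 3371) = √(550/3 + 3371) = √(10663/3) = √31989/3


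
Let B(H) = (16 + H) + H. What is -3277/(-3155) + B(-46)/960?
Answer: 145307/151440 ≈ 0.95950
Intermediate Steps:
B(H) = 16 + 2*H
-3277/(-3155) + B(-46)/960 = -3277/(-3155) + (16 + 2*(-46))/960 = -3277*(-1/3155) + (16 - 92)*(1/960) = 3277/3155 - 76*1/960 = 3277/3155 - 19/240 = 145307/151440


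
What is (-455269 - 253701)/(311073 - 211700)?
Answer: -708970/99373 ≈ -7.1344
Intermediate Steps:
(-455269 - 253701)/(311073 - 211700) = -708970/99373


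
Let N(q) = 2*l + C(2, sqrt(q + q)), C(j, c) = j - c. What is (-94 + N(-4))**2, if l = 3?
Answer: 7388 + 344*I*sqrt(2) ≈ 7388.0 + 486.49*I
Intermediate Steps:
N(q) = 8 - sqrt(2)*sqrt(q) (N(q) = 2*3 + (2 - sqrt(q + q)) = 6 + (2 - sqrt(2*q)) = 6 + (2 - sqrt(2)*sqrt(q)) = 8 - sqrt(2)*sqrt(q))
(-94 + N(-4))**2 = (-94 + (8 - sqrt(2)*sqrt(-4)))**2 = (-94 + (8 - sqrt(2)*2*I))**2 = (-94 + (8 - 2*I*sqrt(2)))**2 = (-86 - 2*I*sqrt(2))**2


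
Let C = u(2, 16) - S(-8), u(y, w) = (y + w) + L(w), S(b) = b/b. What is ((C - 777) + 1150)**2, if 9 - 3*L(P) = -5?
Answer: 1401856/9 ≈ 1.5576e+5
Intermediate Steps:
S(b) = 1
L(P) = 14/3 (L(P) = 3 - 1/3*(-5) = 3 + 5/3 = 14/3)
u(y, w) = 14/3 + w + y (u(y, w) = (y + w) + 14/3 = (w + y) + 14/3 = 14/3 + w + y)
C = 65/3 (C = (14/3 + 16 + 2) - 1*1 = 68/3 - 1 = 65/3 ≈ 21.667)
((C - 777) + 1150)**2 = ((65/3 - 777) + 1150)**2 = (-2266/3 + 1150)**2 = (1184/3)**2 = 1401856/9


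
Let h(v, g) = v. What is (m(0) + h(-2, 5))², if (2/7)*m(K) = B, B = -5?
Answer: 1521/4 ≈ 380.25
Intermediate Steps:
m(K) = -35/2 (m(K) = (7/2)*(-5) = -35/2)
(m(0) + h(-2, 5))² = (-35/2 - 2)² = (-39/2)² = 1521/4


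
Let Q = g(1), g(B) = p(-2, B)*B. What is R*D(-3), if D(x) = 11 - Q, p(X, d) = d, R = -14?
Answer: -140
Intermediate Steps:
g(B) = B² (g(B) = B*B = B²)
Q = 1 (Q = 1² = 1)
D(x) = 10 (D(x) = 11 - 1*1 = 11 - 1 = 10)
R*D(-3) = -14*10 = -140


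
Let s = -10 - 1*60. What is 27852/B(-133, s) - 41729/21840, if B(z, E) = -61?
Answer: -610833149/1332240 ≈ -458.50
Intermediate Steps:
s = -70 (s = -10 - 60 = -70)
27852/B(-133, s) - 41729/21840 = 27852/(-61) - 41729/21840 = 27852*(-1/61) - 41729*1/21840 = -27852/61 - 41729/21840 = -610833149/1332240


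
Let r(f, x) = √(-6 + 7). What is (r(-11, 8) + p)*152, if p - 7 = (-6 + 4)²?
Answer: 1824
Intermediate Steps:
p = 11 (p = 7 + (-6 + 4)² = 7 + (-2)² = 7 + 4 = 11)
r(f, x) = 1 (r(f, x) = √1 = 1)
(r(-11, 8) + p)*152 = (1 + 11)*152 = 12*152 = 1824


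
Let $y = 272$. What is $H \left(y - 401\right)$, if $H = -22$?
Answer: $2838$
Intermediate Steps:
$H \left(y - 401\right) = - 22 \left(272 - 401\right) = \left(-22\right) \left(-129\right) = 2838$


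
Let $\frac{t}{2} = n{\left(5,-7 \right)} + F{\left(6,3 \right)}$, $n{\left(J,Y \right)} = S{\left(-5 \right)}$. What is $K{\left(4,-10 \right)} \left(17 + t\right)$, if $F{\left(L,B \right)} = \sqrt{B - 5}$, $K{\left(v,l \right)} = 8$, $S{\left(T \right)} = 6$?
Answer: $232 + 16 i \sqrt{2} \approx 232.0 + 22.627 i$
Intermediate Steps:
$n{\left(J,Y \right)} = 6$
$F{\left(L,B \right)} = \sqrt{-5 + B}$
$t = 12 + 2 i \sqrt{2}$ ($t = 2 \left(6 + \sqrt{-5 + 3}\right) = 2 \left(6 + \sqrt{-2}\right) = 2 \left(6 + i \sqrt{2}\right) = 12 + 2 i \sqrt{2} \approx 12.0 + 2.8284 i$)
$K{\left(4,-10 \right)} \left(17 + t\right) = 8 \left(17 + \left(12 + 2 i \sqrt{2}\right)\right) = 8 \left(29 + 2 i \sqrt{2}\right) = 232 + 16 i \sqrt{2}$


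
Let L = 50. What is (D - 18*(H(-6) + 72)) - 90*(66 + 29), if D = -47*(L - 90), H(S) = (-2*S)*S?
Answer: -6670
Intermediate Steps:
H(S) = -2*S²
D = 1880 (D = -47*(50 - 90) = -47*(-40) = 1880)
(D - 18*(H(-6) + 72)) - 90*(66 + 29) = (1880 - 18*(-2*(-6)² + 72)) - 90*(66 + 29) = (1880 - 18*(-2*36 + 72)) - 90*95 = (1880 - 18*(-72 + 72)) - 8550 = (1880 - 18*0) - 8550 = (1880 + 0) - 8550 = 1880 - 8550 = -6670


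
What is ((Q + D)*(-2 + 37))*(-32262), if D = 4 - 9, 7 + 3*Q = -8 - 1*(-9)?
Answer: 7904190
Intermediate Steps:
Q = -2 (Q = -7/3 + (-8 - 1*(-9))/3 = -7/3 + (-8 + 9)/3 = -7/3 + (⅓)*1 = -7/3 + ⅓ = -2)
D = -5
((Q + D)*(-2 + 37))*(-32262) = ((-2 - 5)*(-2 + 37))*(-32262) = -7*35*(-32262) = -245*(-32262) = 7904190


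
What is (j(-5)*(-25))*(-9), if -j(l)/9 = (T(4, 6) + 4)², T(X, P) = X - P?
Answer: -8100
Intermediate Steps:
j(l) = -36 (j(l) = -9*((4 - 1*6) + 4)² = -9*((4 - 6) + 4)² = -9*(-2 + 4)² = -9*2² = -9*4 = -36)
(j(-5)*(-25))*(-9) = -36*(-25)*(-9) = 900*(-9) = -8100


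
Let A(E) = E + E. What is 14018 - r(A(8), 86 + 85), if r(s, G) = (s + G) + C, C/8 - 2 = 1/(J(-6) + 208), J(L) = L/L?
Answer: 2887327/209 ≈ 13815.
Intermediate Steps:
J(L) = 1
A(E) = 2*E
C = 3352/209 (C = 16 + 8/(1 + 208) = 16 + 8/209 = 3352/209 ≈ 16.038)
r(s, G) = 3352/209 + G + s (r(s, G) = (s + G) + 3352/209 = (G + s) + 3352/209 = 3352/209 + G + s)
14018 - r(A(8), 86 + 85) = 14018 - (3352/209 + (86 + 85) + 2*8) = 14018 - (3352/209 + 171 + 16) = 14018 - 1*42435/209 = 14018 - 42435/209 = 2887327/209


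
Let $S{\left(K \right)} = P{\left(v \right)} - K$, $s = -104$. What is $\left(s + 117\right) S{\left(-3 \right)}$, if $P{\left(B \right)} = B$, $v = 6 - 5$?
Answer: $52$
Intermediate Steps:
$v = 1$ ($v = 6 - 5 = 1$)
$S{\left(K \right)} = 1 - K$
$\left(s + 117\right) S{\left(-3 \right)} = \left(-104 + 117\right) \left(1 - -3\right) = 13 \left(1 + 3\right) = 13 \cdot 4 = 52$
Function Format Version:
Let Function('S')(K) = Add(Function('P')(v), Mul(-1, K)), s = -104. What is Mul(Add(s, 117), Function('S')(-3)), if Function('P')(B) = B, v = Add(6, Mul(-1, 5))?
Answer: 52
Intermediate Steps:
v = 1 (v = Add(6, -5) = 1)
Function('S')(K) = Add(1, Mul(-1, K))
Mul(Add(s, 117), Function('S')(-3)) = Mul(Add(-104, 117), Add(1, Mul(-1, -3))) = Mul(13, Add(1, 3)) = Mul(13, 4) = 52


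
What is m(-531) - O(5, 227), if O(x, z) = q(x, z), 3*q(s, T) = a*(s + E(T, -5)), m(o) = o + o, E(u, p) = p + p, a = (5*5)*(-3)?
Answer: -1187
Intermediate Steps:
a = -75 (a = 25*(-3) = -75)
E(u, p) = 2*p
m(o) = 2*o
q(s, T) = 250 - 25*s (q(s, T) = (-75*(s + 2*(-5)))/3 = (-75*(s - 10))/3 = (-75*(-10 + s))/3 = (750 - 75*s)/3 = 250 - 25*s)
O(x, z) = 250 - 25*x
m(-531) - O(5, 227) = 2*(-531) - (250 - 25*5) = -1062 - (250 - 125) = -1062 - 1*125 = -1062 - 125 = -1187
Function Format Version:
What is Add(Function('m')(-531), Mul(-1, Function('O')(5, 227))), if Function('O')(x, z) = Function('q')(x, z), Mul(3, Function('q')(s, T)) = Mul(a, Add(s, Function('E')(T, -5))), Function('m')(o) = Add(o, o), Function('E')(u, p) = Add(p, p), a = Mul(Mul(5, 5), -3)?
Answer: -1187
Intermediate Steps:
a = -75 (a = Mul(25, -3) = -75)
Function('E')(u, p) = Mul(2, p)
Function('m')(o) = Mul(2, o)
Function('q')(s, T) = Add(250, Mul(-25, s)) (Function('q')(s, T) = Mul(Rational(1, 3), Mul(-75, Add(s, Mul(2, -5)))) = Mul(Rational(1, 3), Mul(-75, Add(s, -10))) = Mul(Rational(1, 3), Mul(-75, Add(-10, s))) = Mul(Rational(1, 3), Add(750, Mul(-75, s))) = Add(250, Mul(-25, s)))
Function('O')(x, z) = Add(250, Mul(-25, x))
Add(Function('m')(-531), Mul(-1, Function('O')(5, 227))) = Add(Mul(2, -531), Mul(-1, Add(250, Mul(-25, 5)))) = Add(-1062, Mul(-1, Add(250, -125))) = Add(-1062, Mul(-1, 125)) = Add(-1062, -125) = -1187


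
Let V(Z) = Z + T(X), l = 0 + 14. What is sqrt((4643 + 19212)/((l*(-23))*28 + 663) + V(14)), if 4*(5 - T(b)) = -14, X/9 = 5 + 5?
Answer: 5*sqrt(219299662)/16706 ≈ 4.4322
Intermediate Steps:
l = 14
X = 90 (X = 9*(5 + 5) = 9*10 = 90)
T(b) = 17/2 (T(b) = 5 - 1/4*(-14) = 5 + 7/2 = 17/2)
V(Z) = 17/2 + Z (V(Z) = Z + 17/2 = 17/2 + Z)
sqrt((4643 + 19212)/((l*(-23))*28 + 663) + V(14)) = sqrt((4643 + 19212)/((14*(-23))*28 + 663) + (17/2 + 14)) = sqrt(23855/(-322*28 + 663) + 45/2) = sqrt(23855/(-9016 + 663) + 45/2) = sqrt(23855/(-8353) + 45/2) = sqrt(23855*(-1/8353) + 45/2) = sqrt(-23855/8353 + 45/2) = sqrt(328175/16706) = 5*sqrt(219299662)/16706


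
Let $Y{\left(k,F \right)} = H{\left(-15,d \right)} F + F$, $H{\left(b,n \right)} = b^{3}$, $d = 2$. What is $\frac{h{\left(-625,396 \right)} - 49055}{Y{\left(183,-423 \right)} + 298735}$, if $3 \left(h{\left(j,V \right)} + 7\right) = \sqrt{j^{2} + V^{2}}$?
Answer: $- \frac{49062}{1725937} + \frac{\sqrt{547441}}{5177811} \approx -0.028283$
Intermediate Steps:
$h{\left(j,V \right)} = -7 + \frac{\sqrt{V^{2} + j^{2}}}{3}$ ($h{\left(j,V \right)} = -7 + \frac{\sqrt{j^{2} + V^{2}}}{3} = -7 + \frac{\sqrt{V^{2} + j^{2}}}{3}$)
$Y{\left(k,F \right)} = - 3374 F$ ($Y{\left(k,F \right)} = \left(-15\right)^{3} F + F = - 3375 F + F = - 3374 F$)
$\frac{h{\left(-625,396 \right)} - 49055}{Y{\left(183,-423 \right)} + 298735} = \frac{\left(-7 + \frac{\sqrt{396^{2} + \left(-625\right)^{2}}}{3}\right) - 49055}{\left(-3374\right) \left(-423\right) + 298735} = \frac{\left(-7 + \frac{\sqrt{156816 + 390625}}{3}\right) - 49055}{1427202 + 298735} = \frac{\left(-7 + \frac{\sqrt{547441}}{3}\right) - 49055}{1725937} = \left(-49062 + \frac{\sqrt{547441}}{3}\right) \frac{1}{1725937} = - \frac{49062}{1725937} + \frac{\sqrt{547441}}{5177811}$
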